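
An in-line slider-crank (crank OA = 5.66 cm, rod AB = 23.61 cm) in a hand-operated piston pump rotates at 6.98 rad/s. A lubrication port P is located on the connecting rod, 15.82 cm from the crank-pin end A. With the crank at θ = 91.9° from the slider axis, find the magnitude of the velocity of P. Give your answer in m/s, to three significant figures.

ω = 6.98 rad/s.  Crank-pin speed |V_A| = rω = 0.39507 m/s, perpendicular to OA.
Rod angle: sinφ = −(r/L) sinθ ⇒ φ = -13.863°; ω_rod = −rω cosθ/√(L²−r²sin²θ) = +0.057143 rad/s.
V_P = V_A + ω_rod × AP, with AP = 0.1582 m along the rod.
Components: V_Px = −rω sinθ − a·ω_rod·sinφ = -0.39268 m/s;  V_Py = rω cosθ + a·ω_rod·cosφ = -0.0043218 m/s.
|V_P| = √(V_Px² + V_Py²) = 0.39271 m/s.

0.393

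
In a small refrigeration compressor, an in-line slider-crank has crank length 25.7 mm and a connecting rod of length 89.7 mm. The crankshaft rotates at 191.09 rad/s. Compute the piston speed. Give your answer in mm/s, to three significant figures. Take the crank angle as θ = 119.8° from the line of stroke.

3640

ω = 191.1 rad/s
For an in-line slider-crank, x = r cosθ + √(L² − r² sin²θ), so v = −rω sinθ·[1 + r cosθ/√(L² − r² sin²θ)].
With r = 0.0257 m, L = 0.0897 m, θ = 119.8°: √(L² − r² sin²θ) = 0.086883 m.
v = −0.0257·191.1·0.86777·[1 + 0.0257·-0.49697/0.086883] = -3.6351 m/s.
|v| = 3.6351 m/s = 3635.1 mm/s.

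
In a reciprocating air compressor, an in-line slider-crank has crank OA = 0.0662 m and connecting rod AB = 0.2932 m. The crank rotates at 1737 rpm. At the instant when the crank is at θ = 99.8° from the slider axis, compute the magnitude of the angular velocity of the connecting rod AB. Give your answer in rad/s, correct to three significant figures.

ω = 181.9 rad/s (converted from 1737 rpm).
The rod makes angle φ with the slider axis where L sinφ = r sinθ; differentiating, L cosφ·φ̇ = r ω cosθ.
L cosφ = √(L² − r² sin²θ) = 0.28585 m.
|ω_rod| = r ω |cosθ| / √(L² − r² sin²θ) = 0.0662·181.9·0.17021/0.28585 = 7.1702 rad/s.

7.17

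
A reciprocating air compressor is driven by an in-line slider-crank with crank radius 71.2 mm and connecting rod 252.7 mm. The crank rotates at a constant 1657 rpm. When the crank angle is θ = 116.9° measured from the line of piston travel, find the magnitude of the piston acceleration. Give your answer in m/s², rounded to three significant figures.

1330

ω = 2π·1657/60 = 173.5 rad/s
x(θ) = r cosθ + √(L² − r² sin²θ); with ω constant, a = ω²·d²x/dθ².
d²x/dθ² = −r cosθ − r²(cos2θ)/√u − r⁴ sin²2θ/(4u^{3/2}),  u = L² − r² sin²θ = 0.0598256 m².
Substituting r = 0.0712 m, L = 0.2527 m, θ = 116.9°: d²x/dθ² = +0.044168 m.
a = ω²·d²x/dθ² = (173.5)²·(+0.044168) = +1329.9 m/s²;  |a| = 1329.9 m/s².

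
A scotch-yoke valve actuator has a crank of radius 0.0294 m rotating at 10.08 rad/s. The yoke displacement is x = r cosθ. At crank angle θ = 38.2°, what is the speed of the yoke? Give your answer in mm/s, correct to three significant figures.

183

ω = 10.08 rad/s
x = r cosθ ⇒ ẋ = −rω sinθ.
|v| = rω|sinθ| = 0.0294·10.08·|sin 38.2°| = 0.18327 m/s = 183.27 mm/s.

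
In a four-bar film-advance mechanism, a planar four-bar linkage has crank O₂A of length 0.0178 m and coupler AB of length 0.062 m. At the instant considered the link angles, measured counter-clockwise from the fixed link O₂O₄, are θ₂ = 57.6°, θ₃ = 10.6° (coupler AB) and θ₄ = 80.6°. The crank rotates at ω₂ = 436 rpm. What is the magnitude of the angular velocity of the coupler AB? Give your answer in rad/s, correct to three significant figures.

5.45

ω₂ = 45.66 rad/s (from 436 rpm).
Differentiating the loop-closure r₂e^{iθ₂}+r₃e^{iθ₃}=r₁+r₄e^{iθ₄} gives r₂ω₂e^{iθ₂}+r₃ω₃e^{iθ₃}=r₄ω₄e^{iθ₄}.
Eliminating the other unknown: ω₃ = r₂ω₂ sin(θ₄−θ₂) / [r₃ sin(θ₃−θ₄)].
Numerator sine = +0.39073; denominator sine = -0.93969.
Result = 0.0178·45.66·(+0.39073) / (0.062·(-0.93969)) = -5.4505 rad/s; magnitude 5.4505 rad/s.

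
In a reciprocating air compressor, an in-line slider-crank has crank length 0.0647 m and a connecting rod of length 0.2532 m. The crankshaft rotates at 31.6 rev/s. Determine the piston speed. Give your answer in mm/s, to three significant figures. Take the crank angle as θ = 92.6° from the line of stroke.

12700

ω = 2π·31.6 = 198.5 rad/s
For an in-line slider-crank, x = r cosθ + √(L² − r² sin²θ), so v = −rω sinθ·[1 + r cosθ/√(L² − r² sin²θ)].
With r = 0.0647 m, L = 0.2532 m, θ = 92.6°: √(L² − r² sin²θ) = 0.24481 m.
v = −0.0647·198.5·0.99897·[1 + 0.0647·-0.04536/0.24481] = -12.679 m/s.
|v| = 12.679 m/s = 12679 mm/s.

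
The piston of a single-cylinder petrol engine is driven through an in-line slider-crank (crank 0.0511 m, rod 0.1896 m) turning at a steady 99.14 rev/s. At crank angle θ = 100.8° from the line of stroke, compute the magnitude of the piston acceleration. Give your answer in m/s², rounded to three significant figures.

ω = 2π·99.1 = 622.9 rad/s
x(θ) = r cosθ + √(L² − r² sin²θ); with ω constant, a = ω²·d²x/dθ².
d²x/dθ² = −r cosθ − r²(cos2θ)/√u − r⁴ sin²2θ/(4u^{3/2}),  u = L² − r² sin²θ = 0.0334286 m².
Substituting r = 0.0511 m, L = 0.1896 m, θ = 100.8°: d²x/dθ² = +0.022816 m.
a = ω²·d²x/dθ² = (622.9)²·(+0.022816) = +8853.2 m/s²;  |a| = 8853.2 m/s².

8850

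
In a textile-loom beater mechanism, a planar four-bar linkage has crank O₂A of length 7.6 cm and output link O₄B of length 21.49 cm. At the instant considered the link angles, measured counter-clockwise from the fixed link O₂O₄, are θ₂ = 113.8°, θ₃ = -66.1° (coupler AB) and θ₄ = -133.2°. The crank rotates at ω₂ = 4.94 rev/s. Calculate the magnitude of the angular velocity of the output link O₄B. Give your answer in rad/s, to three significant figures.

0.0208

ω₂ = 31.04 rad/s (from 4.94 rev/s).
Differentiating the loop-closure r₂e^{iθ₂}+r₃e^{iθ₃}=r₁+r₄e^{iθ₄} gives r₂ω₂e^{iθ₂}+r₃ω₃e^{iθ₃}=r₄ω₄e^{iθ₄}.
Eliminating the other unknown: ω₄ = r₂ω₂ sin(θ₂−θ₃) / [r₄ sin(θ₄−θ₃)].
Numerator sine = +0.00175; denominator sine = -0.92119.
Result = 0.076·31.04·(+0.00175) / (0.2149·(-0.92119)) = -0.020798 rad/s; magnitude 0.020798 rad/s.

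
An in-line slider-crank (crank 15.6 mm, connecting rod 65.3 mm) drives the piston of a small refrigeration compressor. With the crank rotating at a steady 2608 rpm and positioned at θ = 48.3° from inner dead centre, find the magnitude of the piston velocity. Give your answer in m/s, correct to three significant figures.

3.69

ω = 2π·2608/60 = 273.1 rad/s
For an in-line slider-crank, x = r cosθ + √(L² − r² sin²θ), so v = −rω sinθ·[1 + r cosθ/√(L² − r² sin²θ)].
With r = 0.0156 m, L = 0.0653 m, θ = 48.3°: √(L² − r² sin²θ) = 0.064253 m.
v = −0.0156·273.1·0.74664·[1 + 0.0156·0.66523/0.064253] = -3.6948 m/s.
|v| = 3.6948 m/s.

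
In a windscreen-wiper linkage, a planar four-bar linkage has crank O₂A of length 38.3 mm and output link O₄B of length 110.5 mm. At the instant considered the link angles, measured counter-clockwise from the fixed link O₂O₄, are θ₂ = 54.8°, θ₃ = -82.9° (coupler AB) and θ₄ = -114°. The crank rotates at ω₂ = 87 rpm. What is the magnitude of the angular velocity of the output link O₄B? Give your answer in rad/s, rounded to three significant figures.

4.11

ω₂ = 9.111 rad/s (from 87 rpm).
Differentiating the loop-closure r₂e^{iθ₂}+r₃e^{iθ₃}=r₁+r₄e^{iθ₄} gives r₂ω₂e^{iθ₂}+r₃ω₃e^{iθ₃}=r₄ω₄e^{iθ₄}.
Eliminating the other unknown: ω₄ = r₂ω₂ sin(θ₂−θ₃) / [r₄ sin(θ₄−θ₃)].
Numerator sine = +0.67301; denominator sine = -0.51653.
Result = 0.0383·9.111·(+0.67301) / (0.1105·(-0.51653)) = -4.1144 rad/s; magnitude 4.1144 rad/s.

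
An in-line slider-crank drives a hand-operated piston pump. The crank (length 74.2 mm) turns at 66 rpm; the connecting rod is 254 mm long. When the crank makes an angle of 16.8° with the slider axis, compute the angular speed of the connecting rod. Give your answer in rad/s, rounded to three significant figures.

1.94

ω = 6.912 rad/s (converted from 66 rpm).
The rod makes angle φ with the slider axis where L sinφ = r sinθ; differentiating, L cosφ·φ̇ = r ω cosθ.
L cosφ = √(L² − r² sin²θ) = 0.25309 m.
|ω_rod| = r ω |cosθ| / √(L² − r² sin²θ) = 0.0742·6.912·0.95732/0.25309 = 1.9398 rad/s.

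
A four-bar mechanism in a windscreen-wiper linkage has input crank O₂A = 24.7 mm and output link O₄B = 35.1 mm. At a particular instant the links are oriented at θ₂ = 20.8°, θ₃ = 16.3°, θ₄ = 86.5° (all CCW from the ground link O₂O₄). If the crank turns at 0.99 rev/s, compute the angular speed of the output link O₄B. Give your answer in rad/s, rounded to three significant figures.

0.365

ω₂ = 6.22 rad/s (from 0.99 rev/s).
Differentiating the loop-closure r₂e^{iθ₂}+r₃e^{iθ₃}=r₁+r₄e^{iθ₄} gives r₂ω₂e^{iθ₂}+r₃ω₃e^{iθ₃}=r₄ω₄e^{iθ₄}.
Eliminating the other unknown: ω₄ = r₂ω₂ sin(θ₂−θ₃) / [r₄ sin(θ₄−θ₃)].
Numerator sine = +0.07846; denominator sine = +0.94088.
Result = 0.0247·6.22·(+0.07846) / (0.0351·(+0.94088)) = +0.36502 rad/s; magnitude 0.36502 rad/s.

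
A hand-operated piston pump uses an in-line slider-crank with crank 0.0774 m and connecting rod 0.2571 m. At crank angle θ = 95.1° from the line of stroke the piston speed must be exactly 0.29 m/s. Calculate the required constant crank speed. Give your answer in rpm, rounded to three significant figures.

For an in-line slider-crank, |v_piston| = rω|sinθ|·[1 + r cosθ/√(L² − r² sin²θ)].
With r = 0.0774 m, L = 0.2571 m, θ = 95.1°: the bracketed kinematic factor |dx/dθ| = 0.074931 m.
ω = v/|dx/dθ| = 0.29/0.074931 = 3.8702 rad/s.
N = 60ω/(2π) = 36.958 rpm.

37.0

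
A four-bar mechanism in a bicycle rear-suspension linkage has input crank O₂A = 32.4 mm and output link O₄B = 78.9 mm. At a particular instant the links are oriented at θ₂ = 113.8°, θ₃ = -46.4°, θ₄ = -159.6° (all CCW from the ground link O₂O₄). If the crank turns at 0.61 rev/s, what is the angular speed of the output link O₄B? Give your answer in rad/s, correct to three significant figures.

0.580

ω₂ = 3.833 rad/s (from 0.61 rev/s).
Differentiating the loop-closure r₂e^{iθ₂}+r₃e^{iθ₃}=r₁+r₄e^{iθ₄} gives r₂ω₂e^{iθ₂}+r₃ω₃e^{iθ₃}=r₄ω₄e^{iθ₄}.
Eliminating the other unknown: ω₄ = r₂ω₂ sin(θ₂−θ₃) / [r₄ sin(θ₄−θ₃)].
Numerator sine = +0.33874; denominator sine = -0.91914.
Result = 0.0324·3.833·(+0.33874) / (0.0789·(-0.91914)) = -0.58005 rad/s; magnitude 0.58005 rad/s.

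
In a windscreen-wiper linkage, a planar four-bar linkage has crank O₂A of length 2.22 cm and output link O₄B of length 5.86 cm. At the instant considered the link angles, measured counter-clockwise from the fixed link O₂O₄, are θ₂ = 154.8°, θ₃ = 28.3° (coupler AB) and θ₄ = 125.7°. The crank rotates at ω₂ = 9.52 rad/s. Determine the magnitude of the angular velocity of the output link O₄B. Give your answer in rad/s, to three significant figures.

2.92

ω₂ = 9.52 rad/s
Differentiating the loop-closure r₂e^{iθ₂}+r₃e^{iθ₃}=r₁+r₄e^{iθ₄} gives r₂ω₂e^{iθ₂}+r₃ω₃e^{iθ₃}=r₄ω₄e^{iθ₄}.
Eliminating the other unknown: ω₄ = r₂ω₂ sin(θ₂−θ₃) / [r₄ sin(θ₄−θ₃)].
Numerator sine = +0.80386; denominator sine = +0.99167.
Result = 0.0222·9.52·(+0.80386) / (0.0586·(+0.99167)) = +2.9235 rad/s; magnitude 2.9235 rad/s.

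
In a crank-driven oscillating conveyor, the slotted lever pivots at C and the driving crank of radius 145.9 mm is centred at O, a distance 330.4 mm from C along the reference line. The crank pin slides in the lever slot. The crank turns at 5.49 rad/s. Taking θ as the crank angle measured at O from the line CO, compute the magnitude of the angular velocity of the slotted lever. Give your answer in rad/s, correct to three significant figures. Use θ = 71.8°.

ω = 5.49 rad/s
Crank pin A relative to C: A = (d + r cosθ, r sinθ); lever angle φ = atan2(r sinθ, d + r cosθ).
Differentiating tanφ: φ̇ = rω(d cosθ + r)/(d² + r² + 2dr cosθ).
d² + r² + 2dr cosθ = |CA|² = 0.160563 m²;  d cosθ + r = +0.2491 m.
|ω_lever| = |0.1459·5.49·+0.2491| / 0.160563 = 1.2426 rad/s.

1.24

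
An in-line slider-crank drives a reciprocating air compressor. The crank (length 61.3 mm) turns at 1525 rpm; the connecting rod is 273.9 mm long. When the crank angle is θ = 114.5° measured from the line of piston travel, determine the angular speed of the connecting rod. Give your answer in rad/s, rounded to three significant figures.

ω = 159.7 rad/s (converted from 1525 rpm).
The rod makes angle φ with the slider axis where L sinφ = r sinθ; differentiating, L cosφ·φ̇ = r ω cosθ.
L cosφ = √(L² − r² sin²θ) = 0.26816 m.
|ω_rod| = r ω |cosθ| / √(L² − r² sin²θ) = 0.0613·159.7·0.41469/0.26816 = 15.139 rad/s.

15.1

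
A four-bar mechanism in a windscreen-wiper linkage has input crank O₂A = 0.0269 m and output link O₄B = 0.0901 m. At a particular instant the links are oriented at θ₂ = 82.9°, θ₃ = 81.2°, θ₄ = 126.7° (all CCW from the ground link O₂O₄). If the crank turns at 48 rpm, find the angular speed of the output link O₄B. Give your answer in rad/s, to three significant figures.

0.0624

ω₂ = 5.027 rad/s (from 48 rpm).
Differentiating the loop-closure r₂e^{iθ₂}+r₃e^{iθ₃}=r₁+r₄e^{iθ₄} gives r₂ω₂e^{iθ₂}+r₃ω₃e^{iθ₃}=r₄ω₄e^{iθ₄}.
Eliminating the other unknown: ω₄ = r₂ω₂ sin(θ₂−θ₃) / [r₄ sin(θ₄−θ₃)].
Numerator sine = +0.02967; denominator sine = +0.71325.
Result = 0.0269·5.027·(+0.02967) / (0.0901·(+0.71325)) = +0.062419 rad/s; magnitude 0.062419 rad/s.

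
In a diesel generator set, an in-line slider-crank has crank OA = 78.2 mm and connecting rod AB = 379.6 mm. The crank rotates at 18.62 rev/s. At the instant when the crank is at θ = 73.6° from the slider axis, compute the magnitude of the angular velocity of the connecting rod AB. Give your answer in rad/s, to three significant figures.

ω = 117 rad/s (converted from 18.62 rev/s).
The rod makes angle φ with the slider axis where L sinφ = r sinθ; differentiating, L cosφ·φ̇ = r ω cosθ.
L cosφ = √(L² − r² sin²θ) = 0.37211 m.
|ω_rod| = r ω |cosθ| / √(L² − r² sin²θ) = 0.0782·117·0.28234/0.37211 = 6.9417 rad/s.

6.94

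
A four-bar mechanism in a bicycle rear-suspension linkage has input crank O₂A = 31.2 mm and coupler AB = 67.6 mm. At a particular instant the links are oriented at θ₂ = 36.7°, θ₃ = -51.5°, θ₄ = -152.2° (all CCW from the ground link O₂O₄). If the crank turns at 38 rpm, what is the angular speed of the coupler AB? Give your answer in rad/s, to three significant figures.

ω₂ = 3.979 rad/s (from 38 rpm).
Differentiating the loop-closure r₂e^{iθ₂}+r₃e^{iθ₃}=r₁+r₄e^{iθ₄} gives r₂ω₂e^{iθ₂}+r₃ω₃e^{iθ₃}=r₄ω₄e^{iθ₄}.
Eliminating the other unknown: ω₃ = r₂ω₂ sin(θ₄−θ₂) / [r₃ sin(θ₃−θ₄)].
Numerator sine = +0.15471; denominator sine = +0.98261.
Result = 0.0312·3.979·(+0.15471) / (0.0676·(+0.98261)) = +0.28917 rad/s; magnitude 0.28917 rad/s.

0.289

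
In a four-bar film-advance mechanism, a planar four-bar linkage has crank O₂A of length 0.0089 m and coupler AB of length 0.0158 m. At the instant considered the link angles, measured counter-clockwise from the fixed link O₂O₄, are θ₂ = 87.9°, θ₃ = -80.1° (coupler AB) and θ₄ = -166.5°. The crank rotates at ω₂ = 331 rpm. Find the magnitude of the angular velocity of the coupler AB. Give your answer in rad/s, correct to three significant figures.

ω₂ = 34.66 rad/s (from 331 rpm).
Differentiating the loop-closure r₂e^{iθ₂}+r₃e^{iθ₃}=r₁+r₄e^{iθ₄} gives r₂ω₂e^{iθ₂}+r₃ω₃e^{iθ₃}=r₄ω₄e^{iθ₄}.
Eliminating the other unknown: ω₃ = r₂ω₂ sin(θ₄−θ₂) / [r₃ sin(θ₃−θ₄)].
Numerator sine = +0.96316; denominator sine = +0.99803.
Result = 0.0089·34.66·(+0.96316) / (0.0158·(+0.99803)) = +18.843 rad/s; magnitude 18.843 rad/s.

18.8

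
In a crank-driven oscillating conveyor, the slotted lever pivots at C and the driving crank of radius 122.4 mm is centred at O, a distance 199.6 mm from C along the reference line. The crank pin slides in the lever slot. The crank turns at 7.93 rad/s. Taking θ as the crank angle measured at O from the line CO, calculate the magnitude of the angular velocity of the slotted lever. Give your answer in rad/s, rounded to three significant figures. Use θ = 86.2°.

2.27

ω = 7.93 rad/s
Crank pin A relative to C: A = (d + r cosθ, r sinθ); lever angle φ = atan2(r sinθ, d + r cosθ).
Differentiating tanφ: φ̇ = rω(d cosθ + r)/(d² + r² + 2dr cosθ).
d² + r² + 2dr cosθ = |CA|² = 0.0580602 m²;  d cosθ + r = +0.13563 m.
|ω_lever| = |0.1224·7.93·+0.13563| / 0.0580602 = 2.2674 rad/s.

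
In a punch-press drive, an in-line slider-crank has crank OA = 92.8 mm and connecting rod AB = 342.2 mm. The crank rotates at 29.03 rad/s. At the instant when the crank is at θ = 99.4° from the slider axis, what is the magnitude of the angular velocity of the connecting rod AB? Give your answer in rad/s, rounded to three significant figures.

ω = 29.03 rad/s
The rod makes angle φ with the slider axis where L sinφ = r sinθ; differentiating, L cosφ·φ̇ = r ω cosθ.
L cosφ = √(L² − r² sin²θ) = 0.32973 m.
|ω_rod| = r ω |cosθ| / √(L² − r² sin²θ) = 0.0928·29.03·0.16333/0.32973 = 1.3344 rad/s.

1.33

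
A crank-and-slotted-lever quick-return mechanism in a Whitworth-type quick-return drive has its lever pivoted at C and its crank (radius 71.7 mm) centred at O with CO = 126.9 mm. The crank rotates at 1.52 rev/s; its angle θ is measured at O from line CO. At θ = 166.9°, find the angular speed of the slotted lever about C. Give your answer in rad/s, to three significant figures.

10.1

ω = 9.55 rad/s (from 1.52 rev/s).
Crank pin A relative to C: A = (d + r cosθ, r sinθ); lever angle φ = atan2(r sinθ, d + r cosθ).
Differentiating tanφ: φ̇ = rω(d cosθ + r)/(d² + r² + 2dr cosθ).
d² + r² + 2dr cosθ = |CA|² = 0.00352061 m²;  d cosθ + r = -0.051898 m.
|ω_lever| = |0.0717·9.55·-0.051898| / 0.00352061 = 10.094 rad/s.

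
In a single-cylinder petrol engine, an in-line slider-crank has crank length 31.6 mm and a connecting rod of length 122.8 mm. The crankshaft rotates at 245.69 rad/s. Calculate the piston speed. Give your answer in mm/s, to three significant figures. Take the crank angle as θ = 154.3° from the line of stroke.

ω = 245.7 rad/s
For an in-line slider-crank, x = r cosθ + √(L² − r² sin²θ), so v = −rω sinθ·[1 + r cosθ/√(L² − r² sin²θ)].
With r = 0.0316 m, L = 0.1228 m, θ = 154.3°: √(L² − r² sin²θ) = 0.12203 m.
v = −0.0316·245.7·0.43366·[1 + 0.0316·-0.90108/0.12203] = -2.5813 m/s.
|v| = 2.5813 m/s = 2581.3 mm/s.

2580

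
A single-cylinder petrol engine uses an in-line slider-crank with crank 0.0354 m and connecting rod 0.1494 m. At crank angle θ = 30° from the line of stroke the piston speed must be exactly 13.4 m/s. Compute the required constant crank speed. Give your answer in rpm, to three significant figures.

For an in-line slider-crank, |v_piston| = rω|sinθ|·[1 + r cosθ/√(L² − r² sin²θ)].
With r = 0.0354 m, L = 0.1494 m, θ = 30°: the bracketed kinematic factor |dx/dθ| = 0.021358 m.
ω = v/|dx/dθ| = 13.4/0.021358 = 627.4 rad/s.
N = 60ω/(2π) = 5991.3 rpm.

5990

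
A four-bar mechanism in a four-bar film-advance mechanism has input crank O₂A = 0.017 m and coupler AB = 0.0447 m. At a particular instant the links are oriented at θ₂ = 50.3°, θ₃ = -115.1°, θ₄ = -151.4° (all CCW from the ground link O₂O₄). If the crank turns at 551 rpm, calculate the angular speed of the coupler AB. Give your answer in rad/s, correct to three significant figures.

13.7

ω₂ = 57.7 rad/s (from 551 rpm).
Differentiating the loop-closure r₂e^{iθ₂}+r₃e^{iθ₃}=r₁+r₄e^{iθ₄} gives r₂ω₂e^{iθ₂}+r₃ω₃e^{iθ₃}=r₄ω₄e^{iθ₄}.
Eliminating the other unknown: ω₃ = r₂ω₂ sin(θ₄−θ₂) / [r₃ sin(θ₃−θ₄)].
Numerator sine = +0.36975; denominator sine = +0.59201.
Result = 0.017·57.7·(+0.36975) / (0.0447·(+0.59201)) = +13.705 rad/s; magnitude 13.705 rad/s.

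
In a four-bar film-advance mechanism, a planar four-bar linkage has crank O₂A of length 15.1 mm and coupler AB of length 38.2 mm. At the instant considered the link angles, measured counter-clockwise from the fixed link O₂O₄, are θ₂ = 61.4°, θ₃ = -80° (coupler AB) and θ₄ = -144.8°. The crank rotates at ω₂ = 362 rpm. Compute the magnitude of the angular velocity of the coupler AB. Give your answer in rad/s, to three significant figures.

ω₂ = 37.91 rad/s (from 362 rpm).
Differentiating the loop-closure r₂e^{iθ₂}+r₃e^{iθ₃}=r₁+r₄e^{iθ₄} gives r₂ω₂e^{iθ₂}+r₃ω₃e^{iθ₃}=r₄ω₄e^{iθ₄}.
Eliminating the other unknown: ω₃ = r₂ω₂ sin(θ₄−θ₂) / [r₃ sin(θ₃−θ₄)].
Numerator sine = +0.44151; denominator sine = +0.90483.
Result = 0.0151·37.91·(+0.44151) / (0.0382·(+0.90483)) = +7.3118 rad/s; magnitude 7.3118 rad/s.

7.31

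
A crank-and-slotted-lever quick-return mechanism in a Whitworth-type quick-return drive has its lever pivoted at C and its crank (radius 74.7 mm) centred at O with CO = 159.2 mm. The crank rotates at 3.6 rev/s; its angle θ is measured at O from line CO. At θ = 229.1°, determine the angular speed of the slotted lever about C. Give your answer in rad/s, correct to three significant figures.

3.25

ω = 22.62 rad/s (from 3.6 rev/s).
Crank pin A relative to C: A = (d + r cosθ, r sinθ); lever angle φ = atan2(r sinθ, d + r cosθ).
Differentiating tanφ: φ̇ = rω(d cosθ + r)/(d² + r² + 2dr cosθ).
d² + r² + 2dr cosθ = |CA|² = 0.0153521 m²;  d cosθ + r = -0.029535 m.
|ω_lever| = |0.0747·22.62·-0.029535| / 0.0153521 = 3.2506 rad/s.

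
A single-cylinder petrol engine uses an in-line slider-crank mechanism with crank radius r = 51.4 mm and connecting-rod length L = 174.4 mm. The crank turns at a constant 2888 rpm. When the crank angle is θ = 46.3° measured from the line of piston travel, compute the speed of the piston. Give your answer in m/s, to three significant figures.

ω = 2π·2888/60 = 302.4 rad/s
For an in-line slider-crank, x = r cosθ + √(L² − r² sin²θ), so v = −rω sinθ·[1 + r cosθ/√(L² − r² sin²θ)].
With r = 0.0514 m, L = 0.1744 m, θ = 46.3°: √(L² − r² sin²θ) = 0.1704 m.
v = −0.0514·302.4·0.72297·[1 + 0.0514·0.69088/0.1704] = -13.581 m/s.
|v| = 13.581 m/s.

13.6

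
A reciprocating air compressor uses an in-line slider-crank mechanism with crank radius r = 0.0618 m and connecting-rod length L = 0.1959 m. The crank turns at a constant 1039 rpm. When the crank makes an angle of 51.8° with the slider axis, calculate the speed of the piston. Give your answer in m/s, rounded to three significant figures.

6.35

ω = 2π·1039/60 = 108.8 rad/s
For an in-line slider-crank, x = r cosθ + √(L² − r² sin²θ), so v = −rω sinθ·[1 + r cosθ/√(L² − r² sin²θ)].
With r = 0.0618 m, L = 0.1959 m, θ = 51.8°: √(L² − r² sin²θ) = 0.18978 m.
v = −0.0618·108.8·0.78586·[1 + 0.0618·0.61841/0.18978] = -6.3483 m/s.
|v| = 6.3483 m/s.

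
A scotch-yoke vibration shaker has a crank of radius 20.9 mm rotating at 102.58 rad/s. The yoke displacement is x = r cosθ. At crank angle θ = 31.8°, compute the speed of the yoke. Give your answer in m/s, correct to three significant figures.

ω = 102.6 rad/s
x = r cosθ ⇒ ẋ = −rω sinθ.
|v| = rω|sinθ| = 0.0209·102.6·|sin 31.8°| = 1.1298 m/s.

1.13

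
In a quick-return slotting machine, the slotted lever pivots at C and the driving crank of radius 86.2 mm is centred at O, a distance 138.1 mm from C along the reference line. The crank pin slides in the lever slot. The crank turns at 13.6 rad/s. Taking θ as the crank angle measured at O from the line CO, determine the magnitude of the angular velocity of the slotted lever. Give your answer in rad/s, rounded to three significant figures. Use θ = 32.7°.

5.10

ω = 13.6 rad/s
Crank pin A relative to C: A = (d + r cosθ, r sinθ); lever angle φ = atan2(r sinθ, d + r cosθ).
Differentiating tanφ: φ̇ = rω(d cosθ + r)/(d² + r² + 2dr cosθ).
d² + r² + 2dr cosθ = |CA|² = 0.0465371 m²;  d cosθ + r = +0.20241 m.
|ω_lever| = |0.0862·13.6·+0.20241| / 0.0465371 = 5.099 rad/s.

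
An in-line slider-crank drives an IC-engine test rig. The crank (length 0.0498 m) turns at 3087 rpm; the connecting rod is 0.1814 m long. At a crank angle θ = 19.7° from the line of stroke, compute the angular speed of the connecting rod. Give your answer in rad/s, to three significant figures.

ω = 323.3 rad/s (converted from 3087 rpm).
The rod makes angle φ with the slider axis where L sinφ = r sinθ; differentiating, L cosφ·φ̇ = r ω cosθ.
L cosφ = √(L² − r² sin²θ) = 0.18062 m.
|ω_rod| = r ω |cosθ| / √(L² − r² sin²θ) = 0.0498·323.3·0.94147/0.18062 = 83.913 rad/s.

83.9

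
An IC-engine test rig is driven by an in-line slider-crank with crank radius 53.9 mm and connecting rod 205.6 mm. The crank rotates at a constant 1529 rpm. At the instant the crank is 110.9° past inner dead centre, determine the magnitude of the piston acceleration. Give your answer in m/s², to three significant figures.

ω = 2π·1529/60 = 160.1 rad/s
x(θ) = r cosθ + √(L² − r² sin²θ); with ω constant, a = ω²·d²x/dθ².
d²x/dθ² = −r cosθ − r²(cos2θ)/√u − r⁴ sin²2θ/(4u^{3/2}),  u = L² − r² sin²θ = 0.0397359 m².
Substituting r = 0.0539 m, L = 0.2056 m, θ = 110.9°: d²x/dθ² = +0.029975 m.
a = ω²·d²x/dθ² = (160.1)²·(+0.029975) = +768.47 m/s²;  |a| = 768.47 m/s².

768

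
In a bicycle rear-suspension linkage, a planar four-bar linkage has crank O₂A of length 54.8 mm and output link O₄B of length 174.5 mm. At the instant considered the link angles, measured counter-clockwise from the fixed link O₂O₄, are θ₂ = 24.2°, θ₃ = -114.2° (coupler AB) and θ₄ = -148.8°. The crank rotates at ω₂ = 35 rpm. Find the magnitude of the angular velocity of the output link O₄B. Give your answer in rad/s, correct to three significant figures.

1.35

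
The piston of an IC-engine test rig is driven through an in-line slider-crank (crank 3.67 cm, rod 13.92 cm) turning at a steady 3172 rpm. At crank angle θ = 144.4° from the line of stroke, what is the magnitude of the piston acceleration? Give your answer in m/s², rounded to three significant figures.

ω = 2π·3172/60 = 332.2 rad/s
x(θ) = r cosθ + √(L² − r² sin²θ); with ω constant, a = ω²·d²x/dθ².
d²x/dθ² = −r cosθ − r²(cos2θ)/√u − r⁴ sin²2θ/(4u^{3/2}),  u = L² − r² sin²θ = 0.0189202 m².
Substituting r = 0.0367 m, L = 0.1392 m, θ = 144.4°: d²x/dθ² = +0.026529 m.
a = ω²·d²x/dθ² = (332.2)²·(+0.026529) = +2927.1 m/s²;  |a| = 2927.1 m/s².

2930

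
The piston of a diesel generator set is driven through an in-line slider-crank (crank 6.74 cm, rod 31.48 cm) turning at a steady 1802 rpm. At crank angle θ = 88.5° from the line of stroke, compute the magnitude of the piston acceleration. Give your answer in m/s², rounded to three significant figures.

ω = 2π·1802/60 = 188.7 rad/s
x(θ) = r cosθ + √(L² − r² sin²θ); with ω constant, a = ω²·d²x/dθ².
d²x/dθ² = −r cosθ − r²(cos2θ)/√u − r⁴ sin²2θ/(4u^{3/2}),  u = L² − r² sin²θ = 0.0945594 m².
Substituting r = 0.0674 m, L = 0.3148 m, θ = 88.5°: d²x/dθ² = +0.012988 m.
a = ω²·d²x/dθ² = (188.7)²·(+0.012988) = +462.49 m/s²;  |a| = 462.49 m/s².

462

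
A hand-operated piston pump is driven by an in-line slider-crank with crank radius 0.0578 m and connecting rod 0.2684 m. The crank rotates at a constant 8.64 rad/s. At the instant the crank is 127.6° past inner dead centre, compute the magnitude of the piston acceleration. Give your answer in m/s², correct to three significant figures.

ω = 8.64 rad/s
x(θ) = r cosθ + √(L² − r² sin²θ); with ω constant, a = ω²·d²x/dθ².
d²x/dθ² = −r cosθ − r²(cos2θ)/√u − r⁴ sin²2θ/(4u^{3/2}),  u = L² − r² sin²θ = 0.0699414 m².
Substituting r = 0.0578 m, L = 0.2684 m, θ = 127.6°: d²x/dθ² = +0.038352 m.
a = ω²·d²x/dθ² = (8.64)²·(+0.038352) = +2.863 m/s²;  |a| = 2.863 m/s².

2.86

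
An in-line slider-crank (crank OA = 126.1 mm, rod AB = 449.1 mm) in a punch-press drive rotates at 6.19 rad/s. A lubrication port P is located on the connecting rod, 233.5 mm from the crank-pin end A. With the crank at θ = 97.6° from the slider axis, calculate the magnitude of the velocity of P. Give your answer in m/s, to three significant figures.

0.760

ω = 6.19 rad/s.  Crank-pin speed |V_A| = rω = 0.78056 m/s, perpendicular to OA.
Rod angle: sinφ = −(r/L) sinθ ⇒ φ = -16.160°; ω_rod = −rω cosθ/√(L²−r²sin²θ) = +0.23932 rad/s.
V_P = V_A + ω_rod × AP, with AP = 0.2335 m along the rod.
Components: V_Px = −rω sinθ − a·ω_rod·sinφ = -0.75815 m/s;  V_Py = rω cosθ + a·ω_rod·cosφ = -0.04956 m/s.
|V_P| = √(V_Px² + V_Py²) = 0.75977 m/s.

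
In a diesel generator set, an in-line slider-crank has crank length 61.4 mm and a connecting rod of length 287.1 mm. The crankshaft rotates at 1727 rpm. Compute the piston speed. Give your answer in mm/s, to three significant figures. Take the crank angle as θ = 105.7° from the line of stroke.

ω = 2π·1727/60 = 180.9 rad/s
For an in-line slider-crank, x = r cosθ + √(L² − r² sin²θ), so v = −rω sinθ·[1 + r cosθ/√(L² − r² sin²θ)].
With r = 0.0614 m, L = 0.2871 m, θ = 105.7°: √(L² − r² sin²θ) = 0.28095 m.
v = −0.0614·180.9·0.96269·[1 + 0.0614·-0.27060/0.28095] = -10.058 m/s.
|v| = 10.058 m/s = 10058 mm/s.

10100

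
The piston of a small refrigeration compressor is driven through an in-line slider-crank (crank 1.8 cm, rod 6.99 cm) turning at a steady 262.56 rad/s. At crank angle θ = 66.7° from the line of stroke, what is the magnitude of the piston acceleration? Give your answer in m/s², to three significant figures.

ω = 262.6 rad/s
x(θ) = r cosθ + √(L² − r² sin²θ); with ω constant, a = ω²·d²x/dθ².
d²x/dθ² = −r cosθ − r²(cos2θ)/√u − r⁴ sin²2θ/(4u^{3/2}),  u = L² − r² sin²θ = 0.0046127 m².
Substituting r = 0.018 m, L = 0.0699 m, θ = 66.7°: d²x/dθ² = -0.0038863 m.
a = ω²·d²x/dθ² = (262.6)²·(-0.0038863) = -267.91 m/s²;  |a| = 267.91 m/s².

268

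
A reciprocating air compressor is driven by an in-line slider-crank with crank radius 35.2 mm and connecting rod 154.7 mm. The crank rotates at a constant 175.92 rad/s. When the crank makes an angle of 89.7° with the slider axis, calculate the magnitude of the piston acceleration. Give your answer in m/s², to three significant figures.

ω = 175.9 rad/s
x(θ) = r cosθ + √(L² − r² sin²θ); with ω constant, a = ω²·d²x/dθ².
d²x/dθ² = −r cosθ − r²(cos2θ)/√u − r⁴ sin²2θ/(4u^{3/2}),  u = L² − r² sin²θ = 0.0226931 m².
Substituting r = 0.0352 m, L = 0.1547 m, θ = 89.7°: d²x/dθ² = +0.0080403 m.
a = ω²·d²x/dθ² = (175.9)²·(+0.0080403) = +248.83 m/s²;  |a| = 248.83 m/s².

249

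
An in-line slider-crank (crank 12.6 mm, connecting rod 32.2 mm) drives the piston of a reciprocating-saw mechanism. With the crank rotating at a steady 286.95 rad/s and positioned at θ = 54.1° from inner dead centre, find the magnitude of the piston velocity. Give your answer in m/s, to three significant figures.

ω = 286.9 rad/s
For an in-line slider-crank, x = r cosθ + √(L² − r² sin²θ), so v = −rω sinθ·[1 + r cosθ/√(L² − r² sin²θ)].
With r = 0.0126 m, L = 0.0322 m, θ = 54.1°: √(L² − r² sin²θ) = 0.03054 m.
v = −0.0126·286.9·0.81004·[1 + 0.0126·0.58637/0.03054] = -3.6373 m/s.
|v| = 3.6373 m/s.

3.64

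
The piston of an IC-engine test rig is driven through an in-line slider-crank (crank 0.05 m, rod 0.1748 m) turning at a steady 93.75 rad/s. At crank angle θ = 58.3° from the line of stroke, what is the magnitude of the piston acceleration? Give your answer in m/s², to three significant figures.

ω = 93.75 rad/s
x(θ) = r cosθ + √(L² − r² sin²θ); with ω constant, a = ω²·d²x/dθ².
d²x/dθ² = −r cosθ − r²(cos2θ)/√u − r⁴ sin²2θ/(4u^{3/2}),  u = L² − r² sin²θ = 0.0287453 m².
Substituting r = 0.05 m, L = 0.1748 m, θ = 58.3°: d²x/dθ² = -0.019928 m.
a = ω²·d²x/dθ² = (93.75)²·(-0.019928) = -175.14 m/s²;  |a| = 175.14 m/s².

175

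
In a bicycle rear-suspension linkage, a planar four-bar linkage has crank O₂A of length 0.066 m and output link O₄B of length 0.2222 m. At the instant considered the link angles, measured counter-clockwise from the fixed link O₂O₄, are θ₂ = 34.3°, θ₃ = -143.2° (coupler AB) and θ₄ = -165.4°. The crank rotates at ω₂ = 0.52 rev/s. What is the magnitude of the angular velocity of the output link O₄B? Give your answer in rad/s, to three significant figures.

ω₂ = 3.267 rad/s (from 0.52 rev/s).
Differentiating the loop-closure r₂e^{iθ₂}+r₃e^{iθ₃}=r₁+r₄e^{iθ₄} gives r₂ω₂e^{iθ₂}+r₃ω₃e^{iθ₃}=r₄ω₄e^{iθ₄}.
Eliminating the other unknown: ω₄ = r₂ω₂ sin(θ₂−θ₃) / [r₄ sin(θ₄−θ₃)].
Numerator sine = +0.04362; denominator sine = -0.37784.
Result = 0.066·3.267·(+0.04362) / (0.2222·(-0.37784)) = -0.11204 rad/s; magnitude 0.11204 rad/s.

0.112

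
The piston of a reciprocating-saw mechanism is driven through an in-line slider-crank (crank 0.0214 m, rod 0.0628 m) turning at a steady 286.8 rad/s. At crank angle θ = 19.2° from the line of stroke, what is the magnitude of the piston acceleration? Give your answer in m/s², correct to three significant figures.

ω = 286.8 rad/s
x(θ) = r cosθ + √(L² − r² sin²θ); with ω constant, a = ω²·d²x/dθ².
d²x/dθ² = −r cosθ − r²(cos2θ)/√u − r⁴ sin²2θ/(4u^{3/2}),  u = L² − r² sin²θ = 0.00389431 m².
Substituting r = 0.0214 m, L = 0.0628 m, θ = 19.2°: d²x/dθ² = -0.026044 m.
a = ω²·d²x/dθ² = (286.8)²·(-0.026044) = -2142.2 m/s²;  |a| = 2142.2 m/s².

2140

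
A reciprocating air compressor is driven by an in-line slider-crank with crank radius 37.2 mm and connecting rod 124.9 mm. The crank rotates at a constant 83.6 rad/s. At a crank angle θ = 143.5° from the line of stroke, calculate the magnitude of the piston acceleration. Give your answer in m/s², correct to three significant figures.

ω = 83.6 rad/s
x(θ) = r cosθ + √(L² − r² sin²θ); with ω constant, a = ω²·d²x/dθ².
d²x/dθ² = −r cosθ − r²(cos2θ)/√u − r⁴ sin²2θ/(4u^{3/2}),  u = L² − r² sin²θ = 0.0151104 m².
Substituting r = 0.0372 m, L = 0.1249 m, θ = 143.5°: d²x/dθ² = +0.026376 m.
a = ω²·d²x/dθ² = (83.6)²·(+0.026376) = +184.34 m/s²;  |a| = 184.34 m/s².

184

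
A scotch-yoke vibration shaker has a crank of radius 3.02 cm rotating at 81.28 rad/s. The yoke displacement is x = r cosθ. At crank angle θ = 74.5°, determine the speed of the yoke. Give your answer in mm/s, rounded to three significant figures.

2370

ω = 81.28 rad/s
x = r cosθ ⇒ ẋ = −rω sinθ.
|v| = rω|sinθ| = 0.0302·81.28·|sin 74.5°| = 2.3654 m/s = 2365.4 mm/s.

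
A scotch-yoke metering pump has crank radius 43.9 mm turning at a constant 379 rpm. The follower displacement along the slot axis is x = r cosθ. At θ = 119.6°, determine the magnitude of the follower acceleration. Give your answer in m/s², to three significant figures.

ω = 39.69 rad/s (from 379 rpm).
x = r cosθ ⇒ ẍ = −rω² cosθ (ω constant).
|a| = rω²|cosθ| = 0.0439·(39.69)²·|cos 119.6°| = 34.157 m/s².

34.2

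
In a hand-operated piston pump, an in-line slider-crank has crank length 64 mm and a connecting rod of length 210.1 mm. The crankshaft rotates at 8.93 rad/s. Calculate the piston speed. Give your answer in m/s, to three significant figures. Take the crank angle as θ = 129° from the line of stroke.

0.357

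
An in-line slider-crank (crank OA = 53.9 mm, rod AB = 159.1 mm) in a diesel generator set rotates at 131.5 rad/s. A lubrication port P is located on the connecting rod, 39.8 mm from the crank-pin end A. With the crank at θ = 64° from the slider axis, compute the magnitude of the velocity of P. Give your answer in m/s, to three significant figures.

ω = 131.5 rad/s.  Crank-pin speed |V_A| = rω = 7.0878 m/s, perpendicular to OA.
Rod angle: sinφ = −(r/L) sinθ ⇒ φ = -17.728°; ω_rod = −rω cosθ/√(L²−r²sin²θ) = -20.503 rad/s.
V_P = V_A + ω_rod × AP, with AP = 0.0398 m along the rod.
Components: V_Px = −rω sinθ − a·ω_rod·sinφ = -6.619 m/s;  V_Py = rω cosθ + a·ω_rod·cosφ = +2.3298 m/s.
|V_P| = √(V_Px² + V_Py²) = 7.0171 m/s.

7.02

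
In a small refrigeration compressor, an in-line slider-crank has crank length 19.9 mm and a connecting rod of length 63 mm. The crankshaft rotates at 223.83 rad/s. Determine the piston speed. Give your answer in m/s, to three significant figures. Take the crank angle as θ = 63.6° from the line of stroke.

ω = 223.8 rad/s
For an in-line slider-crank, x = r cosθ + √(L² − r² sin²θ), so v = −rω sinθ·[1 + r cosθ/√(L² − r² sin²θ)].
With r = 0.0199 m, L = 0.063 m, θ = 63.6°: √(L² − r² sin²θ) = 0.060426 m.
v = −0.0199·223.8·0.89571·[1 + 0.0199·0.44464/0.060426] = -4.5739 m/s.
|v| = 4.5739 m/s.

4.57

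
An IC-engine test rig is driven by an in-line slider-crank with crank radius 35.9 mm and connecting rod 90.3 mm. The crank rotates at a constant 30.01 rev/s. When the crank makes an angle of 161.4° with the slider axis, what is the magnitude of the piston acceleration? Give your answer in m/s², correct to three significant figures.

795

ω = 2π·30 = 188.6 rad/s
x(θ) = r cosθ + √(L² − r² sin²θ); with ω constant, a = ω²·d²x/dθ².
d²x/dθ² = −r cosθ − r²(cos2θ)/√u − r⁴ sin²2θ/(4u^{3/2}),  u = L² − r² sin²θ = 0.00802297 m².
Substituting r = 0.0359 m, L = 0.0903 m, θ = 161.4°: d²x/dθ² = +0.022353 m.
a = ω²·d²x/dθ² = (188.6)²·(+0.022353) = +794.73 m/s²;  |a| = 794.73 m/s².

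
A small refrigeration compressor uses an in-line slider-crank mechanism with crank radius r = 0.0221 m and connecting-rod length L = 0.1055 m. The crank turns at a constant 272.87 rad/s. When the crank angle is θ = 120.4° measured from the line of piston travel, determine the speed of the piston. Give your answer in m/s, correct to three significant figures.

4.64

ω = 272.9 rad/s
For an in-line slider-crank, x = r cosθ + √(L² − r² sin²θ), so v = −rω sinθ·[1 + r cosθ/√(L² − r² sin²θ)].
With r = 0.0221 m, L = 0.1055 m, θ = 120.4°: √(L² − r² sin²θ) = 0.10376 m.
v = −0.0221·272.9·0.86251·[1 + 0.0221·-0.50603/0.10376] = -4.6407 m/s.
|v| = 4.6407 m/s.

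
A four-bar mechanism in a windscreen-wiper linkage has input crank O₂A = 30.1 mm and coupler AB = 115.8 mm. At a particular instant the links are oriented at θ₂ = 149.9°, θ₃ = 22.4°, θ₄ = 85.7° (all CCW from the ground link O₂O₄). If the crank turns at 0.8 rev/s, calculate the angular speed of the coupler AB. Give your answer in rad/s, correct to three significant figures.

1.32

ω₂ = 5.027 rad/s (from 0.8 rev/s).
Differentiating the loop-closure r₂e^{iθ₂}+r₃e^{iθ₃}=r₁+r₄e^{iθ₄} gives r₂ω₂e^{iθ₂}+r₃ω₃e^{iθ₃}=r₄ω₄e^{iθ₄}.
Eliminating the other unknown: ω₃ = r₂ω₂ sin(θ₄−θ₂) / [r₃ sin(θ₃−θ₄)].
Numerator sine = -0.90032; denominator sine = -0.89337.
Result = 0.0301·5.027·(-0.90032) / (0.1158·(-0.89337)) = +1.3167 rad/s; magnitude 1.3167 rad/s.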